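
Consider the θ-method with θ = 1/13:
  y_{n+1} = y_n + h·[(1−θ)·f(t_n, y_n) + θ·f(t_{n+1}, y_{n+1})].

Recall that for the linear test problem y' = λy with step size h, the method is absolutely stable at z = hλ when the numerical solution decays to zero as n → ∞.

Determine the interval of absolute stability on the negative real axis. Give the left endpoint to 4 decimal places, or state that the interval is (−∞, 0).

(-2.3636, 0).

On y'=λy, z=hλ:
  y_{n+1} = y_n + z·[12/13·y_n + 1/13·y_{n+1}] ⇒ (1 − 1/13z)y_{n+1} = (1 + 12/13z)y_n
  R(z) = (1 + 12/13z)/(1 − 1/13z).

Find x<0 with |R(x)|<1.
x=-0.62: |R|=0.4082
R=−1: 1+12/13x = −1+1/13x ⇒ -11/13x=2 ⇒ x=2/(-11/13)=-2.3636
Confirm numerically:
  x=-2.132: |R|=0.83162 <1
  x=-1.423: |R|=0.28260 <1
  x=-0.991: |R|=0.07919 <1
  x=-2.767: |R|=1.28141 >1
  x=-2.551: |R|=1.13253 >1
So |R|<1 on (-2.3636, 0).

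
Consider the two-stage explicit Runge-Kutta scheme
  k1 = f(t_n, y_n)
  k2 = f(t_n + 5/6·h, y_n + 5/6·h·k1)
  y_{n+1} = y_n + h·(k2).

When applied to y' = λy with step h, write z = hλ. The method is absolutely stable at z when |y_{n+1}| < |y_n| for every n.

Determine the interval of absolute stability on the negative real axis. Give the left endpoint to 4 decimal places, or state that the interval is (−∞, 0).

(-1.2000, 0).

On y'=λy, z=hλ:
  k1=λy_n ⇒ h·k1=z·y_n;  k2=λ(1+5/6z)y_n ⇒ h·k2=z(1+5/6z)y_n
  y_{n+1}/y_n = 1 + z(1+5/6z) = 1 + z + 5/6z²
  ⇒ R(z) = 1 + z + 5/6z².

Need |R(x)|<1, x<0.
x=-1.32: |R|=1.1320
R=1: x+5/6x²=0 ⇒ x=−6/5=-1.2000; min R=1−1/(4·5/6)=0.7000>−1
Confirm numerically:
  x=-0.974: |R|=0.81656 <1
  x=-0.783: |R|=0.72791 <1
  x=-0.564: |R|=0.70108 <1
  x=-0.496: |R|=0.70901 <1
  x=-1.629: |R|=1.58237 >1
  x=-1.540: |R|=1.43633 >1
  x=-1.492: |R|=1.36305 >1
So |R|<1 on (-1.2000, 0).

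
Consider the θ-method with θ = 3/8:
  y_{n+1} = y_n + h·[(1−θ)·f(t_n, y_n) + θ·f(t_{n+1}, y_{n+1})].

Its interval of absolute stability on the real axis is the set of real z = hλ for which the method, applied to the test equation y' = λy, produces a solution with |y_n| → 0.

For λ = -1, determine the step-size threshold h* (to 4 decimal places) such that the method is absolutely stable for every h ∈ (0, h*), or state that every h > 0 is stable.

(-8.0000,0); λ=-1 ⇒ h* = (8)/1 = 8.0000.

Test eqn y'=λy, z=hλ:
  y_{n+1} = y_n + z·[5/8·y_n + 3/8·y_{n+1}] ⇒ (1 − 3/8z)y_{n+1} = (1 + 5/8z)y_n
  ⇒ R(z) = (1 + 5/8z)/(1 − 3/8z).

Boundary: |R(x)|=1, x<0.
x=-0.55: |R|=0.5440
R=−1: 1+5/8x = −1+3/8x ⇒ -1/4x=2 ⇒ x=2/(-1/4)=-8.0000
Confirm numerically:
  x=-7.090: |R|=0.93782 <1
  x=-5.831: |R|=0.82984 <1
  x=-3.675: |R|=0.54534 <1
  x=-3.240: |R|=0.46275 <1
  x=-8.267: |R|=1.01628 >1
  x=-8.093: |R|=1.00576 >1
Interval (-8.0000, 0).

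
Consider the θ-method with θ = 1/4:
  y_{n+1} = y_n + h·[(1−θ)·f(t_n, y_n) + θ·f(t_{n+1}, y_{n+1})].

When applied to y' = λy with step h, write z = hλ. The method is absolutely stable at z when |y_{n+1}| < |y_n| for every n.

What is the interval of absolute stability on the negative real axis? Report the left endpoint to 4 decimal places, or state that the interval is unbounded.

(-4.0000, 0).

Test eqn y'=λy, z=hλ:
  y_{n+1} = y_n + z·[3/4·y_n + 1/4·y_{n+1}] ⇒ (1 − 1/4z)y_{n+1} = (1 + 3/4z)y_n
  so R(z) = (1 + 3/4z)/(1 − 1/4z).

Find x<0 with |R(x)|<1.
x=-0.66: |R|=0.4335
R=−1: 1+3/4x = −1+1/4x ⇒ -1/2x=2 ⇒ x=2/(-1/2)=-4.0000
Confirm numerically:
  x=-2.661: |R|=0.59796 <1
  x=-2.185: |R|=0.41310 <1
  x=-1.937: |R|=0.30504 <1
  x=-1.703: |R|=0.19446 <1
  x=-4.589: |R|=1.13715 >1
  x=-4.152: |R|=1.03729 >1
  x=-4.040: |R|=1.00995 >1
So |R|<1 on (-4.0000, 0).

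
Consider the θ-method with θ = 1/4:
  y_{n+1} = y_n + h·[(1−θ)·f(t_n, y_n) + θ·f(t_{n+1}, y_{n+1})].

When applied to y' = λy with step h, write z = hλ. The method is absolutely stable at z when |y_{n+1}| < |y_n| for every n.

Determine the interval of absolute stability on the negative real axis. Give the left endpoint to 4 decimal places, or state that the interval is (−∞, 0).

On y'=λy, z=hλ:
  y_{n+1} = y_n + z·[3/4·y_n + 1/4·y_{n+1}] ⇒ (1 − 1/4z)y_{n+1} = (1 + 3/4z)y_n
  ⇒ R(z) = (1 + 3/4z)/(1 − 1/4z).

Need |R(x)|<1, x<0.
x=-1.22: |R|=0.0651
R=−1: 1+3/4x = −1+1/4x ⇒ -1/2x=2 ⇒ x=2/(-1/2)=-4.0000
Confirm numerically:
  x=-3.029: |R|=0.72372 <1
  x=-2.559: |R|=0.56060 <1
  x=-1.740: |R|=0.21254 <1
  x=-4.441: |R|=1.10449 >1
  x=-4.080: |R|=1.01980 >1
So |R|<1 on (-4.0000, 0).

z∈(-4.0000,0).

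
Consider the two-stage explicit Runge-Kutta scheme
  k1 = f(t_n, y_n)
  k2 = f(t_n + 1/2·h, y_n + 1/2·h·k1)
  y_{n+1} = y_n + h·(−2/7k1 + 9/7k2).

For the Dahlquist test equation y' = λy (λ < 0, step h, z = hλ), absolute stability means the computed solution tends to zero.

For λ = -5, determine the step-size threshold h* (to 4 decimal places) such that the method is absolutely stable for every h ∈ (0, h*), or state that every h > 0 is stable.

Test eqn y'=λy, z=hλ:
  k1=λy_n ⇒ h·k1=z·y_n;  k2=λ(1+1/2z)y_n ⇒ h·k2=z(1+1/2z)y_n
  y_{n+1}/y_n = 1 − 2/7z + 9/7z(1+1/2z) = 1 + z + 9/14z²
  Hence R(z) = 1 + z + 9/14z².

Find x<0 with |R(x)|<1.
x=-1.04: |R|=0.6553
R=1: x+9/14x²=0 ⇒ x=−14/9=-1.5556; min R=1−1/(4·9/14)=0.6111>−1
Confirm numerically:
  x=-1.394: |R|=0.85522 <1
  x=-1.263: |R|=0.76247 <1
  x=-1.208: |R|=0.73010 <1
  x=-1.071: |R|=0.66638 <1
  x=-1.814: |R|=1.30138 >1
  x=-1.678: |R|=1.13208 >1
  x=-1.656: |R|=1.10693 >1
Interval (-1.5556, 0).

(-1.5556,0); λ=-5 ⇒ h* = (14/9)/5 = 0.3111.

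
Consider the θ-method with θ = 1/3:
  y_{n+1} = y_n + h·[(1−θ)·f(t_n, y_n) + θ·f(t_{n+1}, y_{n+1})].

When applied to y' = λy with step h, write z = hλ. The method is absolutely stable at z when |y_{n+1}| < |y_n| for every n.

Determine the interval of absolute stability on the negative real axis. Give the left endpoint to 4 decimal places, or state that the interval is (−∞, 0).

(-6.0000, 0).

Set f=λy, z=hλ:
  y_{n+1} = y_n + z·[2/3·y_n + 1/3·y_{n+1}] ⇒ (1 − 1/3z)y_{n+1} = (1 + 2/3z)y_n
  R(z) = (1 + 2/3z)/(1 − 1/3z).

Boundary: |R(x)|=1, x<0.
x=-0.7: |R|=0.4324
R=−1: 1+2/3x = −1+1/3x ⇒ -1/3x=2 ⇒ x=2/(-1/3)=-6.0000
Confirm numerically:
  x=-5.548: |R|=0.94712 <1
  x=-4.731: |R|=0.83586 <1
  x=-3.454: |R|=0.60552 <1
  x=-6.274: |R|=1.02954 >1
  x=-6.224: |R|=1.02428 >1
Stable set (-6.0000, 0).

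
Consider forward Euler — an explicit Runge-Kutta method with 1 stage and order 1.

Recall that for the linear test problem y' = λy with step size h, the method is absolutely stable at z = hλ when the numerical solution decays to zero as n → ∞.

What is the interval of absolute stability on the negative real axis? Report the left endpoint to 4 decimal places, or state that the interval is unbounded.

z∈(-2.0000,0).

Test eqn y'=λy, z=hλ:
  order 1, 1-stage ⇒ R(z)=1+z
  (e.g. R(-0.83)=0.17000, |R|=0.17000)

Boundary: |R(x)|=1, x<0.
x=-0.83: |R|=0.1700
|R(-1.61)|=0.6100 |R(-1.57)|=0.5700 |R(-0.68)|=0.3200
Bisect:
  x_lo=-2.7673 |R|=1.7673  x_hi=-0.1845 |R|=0.8155
  mid=-1.47591 |R|=0.47591 →hi
  mid=-2.12162 |R|=1.12162 →lo
  mid=-1.79876 |R|=0.79876 →hi
  mid=-1.96019 |R|=0.96019 →hi
  mid=-2.04090 |R|=1.04090 →lo
  mid=-2.00055 |R|=1.00055 →lo
  mid=-1.98037 |R|=0.98037 →hi
  mid=-1.99046 |R|=0.99046 →hi
  mid=-1.99550 |R|=0.99550 →hi
  ...
  [-2.00007,-1.99992] ⇒ x*=-2.0000
So |R|<1 on (-2.0000, 0).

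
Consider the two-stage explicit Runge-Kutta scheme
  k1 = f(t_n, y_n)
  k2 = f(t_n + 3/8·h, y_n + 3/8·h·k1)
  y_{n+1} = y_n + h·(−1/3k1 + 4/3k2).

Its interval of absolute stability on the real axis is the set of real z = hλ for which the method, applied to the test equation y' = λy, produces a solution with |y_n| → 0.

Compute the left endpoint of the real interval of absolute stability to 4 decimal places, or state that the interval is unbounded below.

On y'=λy, z=hλ:
  k1=λy_n ⇒ h·k1=z·y_n;  k2=λ(1+3/8z)y_n ⇒ h·k2=z(1+3/8z)y_n
  y_{n+1}/y_n = 1 − 1/3z + 4/3z(1+3/8z) = 1 + z + 1/2z²
  Hence R(z) = 1 + z + 1/2z².

Solve |R(x)|<1 on ℝ⁻.
x=-1.13: |R|=0.5085
R=1: x+1/2x²=0 ⇒ x=−2=-2.0000; min R=1−1/(4·1/2)=0.5000>−1
Confirm numerically:
  x=-1.969: |R|=0.96948 <1
  x=-1.608: |R|=0.68483 <1
  x=-1.320: |R|=0.55120 <1
  x=-2.543: |R|=1.69042 >1
  x=-2.267: |R|=1.30264 >1
  x=-2.163: |R|=1.17628 >1
So |R|<1 on (-2.0000, 0).

z* = -2.0000.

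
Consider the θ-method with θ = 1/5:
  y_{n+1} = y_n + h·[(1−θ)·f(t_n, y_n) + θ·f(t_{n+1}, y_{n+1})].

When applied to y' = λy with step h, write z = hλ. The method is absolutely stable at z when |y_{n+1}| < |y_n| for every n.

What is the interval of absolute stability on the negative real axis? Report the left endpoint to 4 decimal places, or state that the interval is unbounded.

Test eqn y'=λy, z=hλ:
  y_{n+1} = y_n + z·[4/5·y_n + 1/5·y_{n+1}] ⇒ (1 − 1/5z)y_{n+1} = (1 + 4/5z)y_n
  so R(z) = (1 + 4/5z)/(1 − 1/5z).

Need |R(x)|<1, x<0.
x=-1.62: |R|=0.2236
R=−1: 1+4/5x = −1+1/5x ⇒ -3/5x=2 ⇒ x=2/(-3/5)=-3.3333
Confirm numerically:
  x=-3.233: |R|=0.96344 <1
  x=-2.860: |R|=0.81934 <1
  x=-1.764: |R|=0.30396 <1
  x=-1.606: |R|=0.21556 <1
  x=-3.879: |R|=1.18437 >1
  x=-3.428: |R|=1.03370 >1
So |R|<1 on (-3.3333, 0).

(-3.3333, 0).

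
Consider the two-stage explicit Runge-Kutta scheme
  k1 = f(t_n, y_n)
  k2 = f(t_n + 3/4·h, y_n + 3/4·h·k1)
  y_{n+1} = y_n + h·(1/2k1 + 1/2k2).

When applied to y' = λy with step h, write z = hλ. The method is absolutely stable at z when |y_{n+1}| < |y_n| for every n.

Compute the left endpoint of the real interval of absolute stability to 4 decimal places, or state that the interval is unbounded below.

With y'=λy (z=hλ):
  k1=λy_n ⇒ h·k1=z·y_n;  k2=λ(1+3/4z)y_n ⇒ h·k2=z(1+3/4z)y_n
  y_{n+1}/y_n = 1 + 1/2z + 1/2z(1+3/4z) = 1 + z + 3/8z²
  R(z) = 1 + z + 3/8z².

Need |R(x)|<1, x<0.
x=-1.68: |R|=0.3784
R=1: x+3/8x²=0 ⇒ x=−8/3=-2.6667; min R=1−1/(4·3/8)=0.3333>−1
Confirm numerically:
  x=-2.634: |R|=0.96773 <1
  x=-2.591: |R|=0.92648 <1
  x=-1.357: |R|=0.33354 <1
  x=-3.042: |R|=1.42816 >1
  x=-2.807: |R|=1.14772 >1
  x=-2.738: |R|=1.07324 >1
Stable set (-2.6667, 0).

left endpoint -2.6667.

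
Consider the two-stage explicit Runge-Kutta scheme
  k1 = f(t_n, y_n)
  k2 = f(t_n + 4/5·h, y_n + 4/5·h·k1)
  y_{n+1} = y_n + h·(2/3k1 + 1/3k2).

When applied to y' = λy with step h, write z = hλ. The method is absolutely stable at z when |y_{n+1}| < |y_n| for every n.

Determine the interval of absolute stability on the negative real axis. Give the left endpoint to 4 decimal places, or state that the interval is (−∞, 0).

z∈(-3.7500,0).

On y'=λy, z=hλ:
  k1=λy_n ⇒ h·k1=z·y_n;  k2=λ(1+4/5z)y_n ⇒ h·k2=z(1+4/5z)y_n
  y_{n+1}/y_n = 1 + 2/3z + 1/3z(1+4/5z) = 1 + z + 4/15z²
  ⇒ R(z) = 1 + z + 4/15z².

Solve |R(x)|<1 on ℝ⁻.
x=-0.89: |R|=0.3212
R=1: x+4/15x²=0 ⇒ x=−15/4=-3.7500; min R=1−1/(4·4/15)=0.0625>−1
Confirm numerically:
  x=-3.226: |R|=0.54922 <1
  x=-3.169: |R|=0.50902 <1
  x=-2.633: |R|=0.21572 <1
  x=-2.418: |R|=0.14113 <1
  x=-4.337: |R|=1.67889 >1
  x=-4.330: |R|=1.66971 >1
  x=-3.910: |R|=1.16683 >1
Stable set (-3.7500, 0).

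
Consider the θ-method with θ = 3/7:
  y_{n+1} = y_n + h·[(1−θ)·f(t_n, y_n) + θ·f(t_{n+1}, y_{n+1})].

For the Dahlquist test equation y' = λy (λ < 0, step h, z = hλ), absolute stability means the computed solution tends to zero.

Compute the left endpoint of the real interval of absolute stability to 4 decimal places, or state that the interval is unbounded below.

z* = -14.0000.

On y'=λy, z=hλ:
  y_{n+1} = y_n + z·[4/7·y_n + 3/7·y_{n+1}] ⇒ (1 − 3/7z)y_{n+1} = (1 + 4/7z)y_n
  Hence R(z) = (1 + 4/7z)/(1 − 3/7z).

Boundary: |R(x)|=1, x<0.
x=-1.04: |R|=0.2806
R=−1: 1+4/7x = −1+3/7x ⇒ -1/7x=2 ⇒ x=2/(-1/7)=-14.0000
Confirm numerically:
  x=-11.317: |R|=0.93448 <1
  x=-8.725: |R|=0.84099 <1
  x=-8.439: |R|=0.82792 <1
  x=-14.457: |R|=1.00907 >1
  x=-14.307: |R|=1.00615 >1
  x=-14.024: |R|=1.00049 >1
Stable set (-14.0000, 0).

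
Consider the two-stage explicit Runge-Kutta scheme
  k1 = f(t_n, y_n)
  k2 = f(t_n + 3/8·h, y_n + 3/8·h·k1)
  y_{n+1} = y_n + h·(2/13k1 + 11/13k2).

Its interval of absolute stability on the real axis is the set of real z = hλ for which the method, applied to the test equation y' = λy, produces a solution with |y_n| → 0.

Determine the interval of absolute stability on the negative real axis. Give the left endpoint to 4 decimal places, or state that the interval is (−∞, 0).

(-3.1515, 0).

On y'=λy, z=hλ:
  k1=λy_n ⇒ h·k1=z·y_n;  k2=λ(1+3/8z)y_n ⇒ h·k2=z(1+3/8z)y_n
  y_{n+1}/y_n = 1 + 2/13z + 11/13z(1+3/8z) = 1 + z + 33/104z²
  so R(z) = 1 + z + 33/104z².

Solve |R(x)|<1 on ℝ⁻.
x=-1.25: |R|=0.2458
R=1: x+33/104x²=0 ⇒ x=−104/33=-3.1515; min R=1−1/(4·33/104)=0.2121>−1
Confirm numerically:
  x=-2.541: |R|=0.50775 <1
  x=-2.185: |R|=0.32990 <1
  x=-2.013: |R|=0.27278 <1
  x=-3.674: |R|=1.60911 >1
  x=-3.342: |R|=1.20200 >1
So |R|<1 on (-3.1515, 0).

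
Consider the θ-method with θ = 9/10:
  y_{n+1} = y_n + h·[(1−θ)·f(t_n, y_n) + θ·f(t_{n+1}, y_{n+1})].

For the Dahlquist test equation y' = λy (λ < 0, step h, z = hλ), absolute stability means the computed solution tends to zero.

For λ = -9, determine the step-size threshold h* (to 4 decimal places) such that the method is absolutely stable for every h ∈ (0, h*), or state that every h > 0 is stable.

interval (−∞, 0). Any h>0 works for λ=-9.

Set f=λy, z=hλ:
  y_{n+1} = y_n + z·[1/10·y_n + 9/10·y_{n+1}] ⇒ (1 − 9/10z)y_{n+1} = (1 + 1/10z)y_n
  Hence R(z) = (1 + 1/10z)/(1 − 9/10z).

Boundary: |R(x)|=1, x<0.
x=-1.45: |R|=0.3709
x=-2: |R|=0.2857
x=-10: |R|=0.0000
x=-100: |R|=0.0989
θ=9/10≥1/2 ⇒ |1+1/10x|<|1−9/10x| ∀x<0 ⇒ stable on all of ℝ⁻.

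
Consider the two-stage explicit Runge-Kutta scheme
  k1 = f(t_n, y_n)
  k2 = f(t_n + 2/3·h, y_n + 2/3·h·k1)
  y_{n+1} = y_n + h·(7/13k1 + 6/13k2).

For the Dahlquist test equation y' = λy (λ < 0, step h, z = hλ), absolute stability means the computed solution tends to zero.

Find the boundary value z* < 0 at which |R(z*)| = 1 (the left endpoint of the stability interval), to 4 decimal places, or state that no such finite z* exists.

left endpoint -3.2500.

Set f=λy, z=hλ:
  k1=λy_n ⇒ h·k1=z·y_n;  k2=λ(1+2/3z)y_n ⇒ h·k2=z(1+2/3z)y_n
  y_{n+1}/y_n = 1 + 7/13z + 6/13z(1+2/3z) = 1 + z + 4/13z²
  Hence R(z) = 1 + z + 4/13z².

Need |R(x)|<1, x<0.
x=-1.63: |R|=0.1875
R=1: x+4/13x²=0 ⇒ x=−13/4=-3.2500; min R=1−1/(4·4/13)=0.1875>−1
Confirm numerically:
  x=-2.832: |R|=0.63576 <1
  x=-2.245: |R|=0.30578 <1
  x=-2.068: |R|=0.24788 <1
  x=-1.321: |R|=0.21594 <1
  x=-3.815: |R|=1.66322 >1
  x=-3.526: |R|=1.29944 >1
So |R|<1 on (-3.2500, 0).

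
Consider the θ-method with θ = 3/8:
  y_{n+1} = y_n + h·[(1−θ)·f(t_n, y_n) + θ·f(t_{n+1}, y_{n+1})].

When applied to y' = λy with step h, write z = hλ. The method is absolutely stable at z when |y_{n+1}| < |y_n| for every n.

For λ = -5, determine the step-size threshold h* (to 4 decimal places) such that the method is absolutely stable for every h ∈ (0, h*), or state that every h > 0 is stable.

Test eqn y'=λy, z=hλ:
  y_{n+1} = y_n + z·[5/8·y_n + 3/8·y_{n+1}] ⇒ (1 − 3/8z)y_{n+1} = (1 + 5/8z)y_n
  ⇒ R(z) = (1 + 5/8z)/(1 − 3/8z).

Need |R(x)|<1, x<0.
x=-1.78: |R|=0.0675
R=−1: 1+5/8x = −1+3/8x ⇒ -1/4x=2 ⇒ x=2/(-1/4)=-8.0000
Confirm numerically:
  x=-5.564: |R|=0.80269 <1
  x=-5.291: |R|=0.77305 <1
  x=-4.968: |R|=0.73524 <1
  x=-4.372: |R|=0.65637 <1
  x=-8.504: |R|=1.03008 >1
  x=-8.486: |R|=1.02905 >1
  x=-8.199: |R|=1.01221 >1
Interval (-8.0000, 0).

(-8.0000,0); λ=-5 ⇒ h* = (8)/5 = 1.6000.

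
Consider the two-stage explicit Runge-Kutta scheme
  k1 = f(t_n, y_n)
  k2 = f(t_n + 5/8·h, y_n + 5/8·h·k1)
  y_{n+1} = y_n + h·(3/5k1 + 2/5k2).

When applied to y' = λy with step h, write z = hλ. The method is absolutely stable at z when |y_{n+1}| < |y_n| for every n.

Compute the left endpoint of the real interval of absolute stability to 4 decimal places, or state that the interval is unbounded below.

With y'=λy (z=hλ):
  k1=λy_n ⇒ h·k1=z·y_n;  k2=λ(1+5/8z)y_n ⇒ h·k2=z(1+5/8z)y_n
  y_{n+1}/y_n = 1 + 3/5z + 2/5z(1+5/8z) = 1 + z + 1/4z²
  R(z) = 1 + z + 1/4z².

Boundary: |R(x)|=1, x<0.
x=-1.48: |R|=0.0676
R=1: x+1/4x²=0 ⇒ x=−4=-4.0000; min R=1−1/(4·1/4)=0.0000>−1
Confirm numerically:
  x=-3.298: |R|=0.42120 <1
  x=-3.184: |R|=0.35046 <1
  x=-3.077: |R|=0.28998 <1
  x=-4.346: |R|=1.37593 >1
  x=-4.231: |R|=1.24434 >1
  x=-4.195: |R|=1.20451 >1
Interval (-4.0000, 0).

left endpoint -4.0000.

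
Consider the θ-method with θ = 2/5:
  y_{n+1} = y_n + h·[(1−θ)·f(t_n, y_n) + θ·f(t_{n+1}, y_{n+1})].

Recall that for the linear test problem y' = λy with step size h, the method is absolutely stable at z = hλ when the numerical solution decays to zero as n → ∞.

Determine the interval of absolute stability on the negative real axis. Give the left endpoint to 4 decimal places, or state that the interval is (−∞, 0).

With y'=λy (z=hλ):
  y_{n+1} = y_n + z·[3/5·y_n + 2/5·y_{n+1}] ⇒ (1 − 2/5z)y_{n+1} = (1 + 3/5z)y_n
  R(z) = (1 + 3/5z)/(1 − 2/5z).

Boundary: |R(x)|=1, x<0.
x=-1.57: |R|=0.0356
R=−1: 1+3/5x = −1+2/5x ⇒ -1/5x=2 ⇒ x=2/(-1/5)=-10.0000
Confirm numerically:
  x=-7.036: |R|=0.84459 <1
  x=-7.033: |R|=0.84438 <1
  x=-6.236: |R|=0.78457 <1
  x=-10.574: |R|=1.02195 >1
  x=-10.154: |R|=1.00609 >1
So |R|<1 on (-10.0000, 0).

z∈(-10.0000,0).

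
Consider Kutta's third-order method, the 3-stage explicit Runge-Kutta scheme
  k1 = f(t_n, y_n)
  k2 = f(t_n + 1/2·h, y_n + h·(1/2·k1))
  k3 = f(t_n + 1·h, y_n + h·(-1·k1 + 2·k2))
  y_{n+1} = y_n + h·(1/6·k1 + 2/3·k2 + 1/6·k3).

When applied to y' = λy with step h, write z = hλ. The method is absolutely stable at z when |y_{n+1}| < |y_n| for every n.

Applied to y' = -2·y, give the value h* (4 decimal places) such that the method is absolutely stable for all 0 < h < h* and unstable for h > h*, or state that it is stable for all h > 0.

(-2.5127,0); λ=-2 ⇒ h* = 1.2564.

Set f=λy, z=hλ:
  order 3, 3-stage ⇒ R(z)=1+z+z^2/2+z^3/6
  (e.g. R(-0.52)=0.59177, |R|=0.59177)

Need |R(x)|<1, x<0.
x=-0.52: |R|=0.5918
|R(-2.74)|=1.4147 |R(-2.16)|=0.5068 |R(-0.96)|=0.3533
Bisect:
  x_lo=-3.0490 |R|=2.1249  x_hi=-0.3743 |R|=0.6870
  mid=-1.71166 |R|=0.08257 →hi
  mid=-2.38033 |R|=0.79516 →hi
  mid=-2.71466 |R|=1.36420 →lo
  mid=-2.54750 |R|=1.05806 →lo
  mid=-2.46391 |R|=0.92149 →hi
  mid=-2.50570 |R|=0.98846 →hi
  mid=-2.52660 |R|=1.02292 →lo
  ...
  [-2.51289,-2.51272] ⇒ x*=-2.5127
Stable set (-2.5127, 0).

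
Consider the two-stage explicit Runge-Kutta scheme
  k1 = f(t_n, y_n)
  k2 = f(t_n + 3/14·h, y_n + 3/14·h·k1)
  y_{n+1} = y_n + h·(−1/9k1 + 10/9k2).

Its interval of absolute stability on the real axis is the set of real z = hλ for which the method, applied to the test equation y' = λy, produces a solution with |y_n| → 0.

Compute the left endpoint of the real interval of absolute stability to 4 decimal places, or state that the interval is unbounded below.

Test eqn y'=λy, z=hλ:
  k1=λy_n ⇒ h·k1=z·y_n;  k2=λ(1+3/14z)y_n ⇒ h·k2=z(1+3/14z)y_n
  y_{n+1}/y_n = 1 − 1/9z + 10/9z(1+3/14z) = 1 + z + 5/21z²
  R(z) = 1 + z + 5/21z².

Need |R(x)|<1, x<0.
x=-0.77: |R|=0.3712
R=1: x+5/21x²=0 ⇒ x=−21/5=-4.2000; min R=1−1/(4·5/21)=-0.0500>−1
Confirm numerically:
  x=-3.782: |R|=0.62360 <1
  x=-1.952: |R|=0.04478 <1
  x=-1.869: |R|=0.03730 <1
  x=-4.768: |R|=1.64482 >1
  x=-4.534: |R|=1.36056 >1
So |R|<1 on (-4.2000, 0).

left endpoint -4.2000.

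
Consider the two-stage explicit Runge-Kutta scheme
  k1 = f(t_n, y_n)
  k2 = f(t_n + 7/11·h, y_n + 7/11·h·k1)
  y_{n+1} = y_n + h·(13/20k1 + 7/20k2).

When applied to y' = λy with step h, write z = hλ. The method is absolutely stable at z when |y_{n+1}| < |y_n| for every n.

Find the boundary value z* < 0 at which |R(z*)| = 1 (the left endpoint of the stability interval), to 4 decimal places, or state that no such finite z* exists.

On y'=λy, z=hλ:
  k1=λy_n ⇒ h·k1=z·y_n;  k2=λ(1+7/11z)y_n ⇒ h·k2=z(1+7/11z)y_n
  y_{n+1}/y_n = 1 + 13/20z + 7/20z(1+7/11z) = 1 + z + 49/220z²
  ⇒ R(z) = 1 + z + 49/220z².

Need |R(x)|<1, x<0.
x=-1.59: |R|=0.0269
R=1: x+49/220x²=0 ⇒ x=−220/49=-4.4898; min R=1−1/(4·49/220)=-0.1224>−1
Confirm numerically:
  x=-4.080: |R|=0.62761 <1
  x=-3.190: |R|=0.07649 <1
  x=-3.064: |R|=0.02699 <1
  x=-1.894: |R|=0.09502 <1
  x=-4.807: |R|=1.33961 >1
  x=-4.546: |R|=1.05691 >1
Stable set (-4.4898, 0).

z* = -4.4898.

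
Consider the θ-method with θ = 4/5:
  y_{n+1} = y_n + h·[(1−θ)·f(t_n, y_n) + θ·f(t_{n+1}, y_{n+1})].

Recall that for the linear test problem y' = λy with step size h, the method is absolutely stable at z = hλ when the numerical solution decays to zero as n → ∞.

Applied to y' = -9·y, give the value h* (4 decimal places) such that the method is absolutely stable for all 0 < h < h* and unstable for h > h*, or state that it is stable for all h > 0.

With y'=λy (z=hλ):
  y_{n+1} = y_n + z·[1/5·y_n + 4/5·y_{n+1}] ⇒ (1 − 4/5z)y_{n+1} = (1 + 1/5z)y_n
  Hence R(z) = (1 + 1/5z)/(1 − 4/5z).

Boundary: |R(x)|=1, x<0.
x=-0.77: |R|=0.5235
x=-2: |R|=0.2308
x=-10: |R|=0.1111
x=-100: |R|=0.2346
θ=4/5≥1/2 ⇒ |1+1/5x|<|1−4/5x| ∀x<0 ⇒ interval (−∞,0).

unbounded; (−∞, 0). Any h>0 works for λ=-9.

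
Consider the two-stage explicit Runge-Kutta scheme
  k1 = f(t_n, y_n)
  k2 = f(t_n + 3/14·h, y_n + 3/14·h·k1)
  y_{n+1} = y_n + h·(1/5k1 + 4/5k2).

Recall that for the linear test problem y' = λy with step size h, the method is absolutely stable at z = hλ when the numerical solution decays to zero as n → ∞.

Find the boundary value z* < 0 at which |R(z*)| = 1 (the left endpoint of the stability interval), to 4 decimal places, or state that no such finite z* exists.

Set f=λy, z=hλ:
  k1=λy_n ⇒ h·k1=z·y_n;  k2=λ(1+3/14z)y_n ⇒ h·k2=z(1+3/14z)y_n
  y_{n+1}/y_n = 1 + 1/5z + 4/5z(1+3/14z) = 1 + z + 6/35z²
  Hence R(z) = 1 + z + 6/35z².

Need |R(x)|<1, x<0.
x=-0.96: |R|=0.1980
R=1: x+6/35x²=0 ⇒ x=−35/6=-5.8333; min R=1−1/(4·6/35)=-0.4583>−1
Confirm numerically:
  x=-5.049: |R|=0.32113 <1
  x=-3.936: |R|=0.28021 <1
  x=-2.941: |R|=0.45823 <1
  x=-6.310: |R|=1.51562 >1
  x=-6.040: |R|=1.21399 >1
  x=-5.931: |R|=1.09930 >1
Interval (-5.8333, 0).

left endpoint -5.8333.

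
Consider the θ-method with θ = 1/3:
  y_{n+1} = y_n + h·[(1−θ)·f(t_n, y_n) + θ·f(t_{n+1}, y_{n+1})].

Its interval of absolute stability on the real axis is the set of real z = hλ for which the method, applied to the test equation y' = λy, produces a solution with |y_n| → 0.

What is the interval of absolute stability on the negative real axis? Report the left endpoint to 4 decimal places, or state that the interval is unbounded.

Set f=λy, z=hλ:
  y_{n+1} = y_n + z·[2/3·y_n + 1/3·y_{n+1}] ⇒ (1 − 1/3z)y_{n+1} = (1 + 2/3z)y_n
  ⇒ R(z) = (1 + 2/3z)/(1 − 1/3z).

Boundary: |R(x)|=1, x<0.
x=-0.34: |R|=0.6946
R=−1: 1+2/3x = −1+1/3x ⇒ -1/3x=2 ⇒ x=2/(-1/3)=-6.0000
Confirm numerically:
  x=-5.336: |R|=0.92035 <1
  x=-5.135: |R|=0.89367 <1
  x=-4.461: |R|=0.79373 <1
  x=-4.187: |R|=0.74774 <1
  x=-6.576: |R|=1.06015 >1
  x=-6.067: |R|=1.00739 >1
So |R|<1 on (-6.0000, 0).

(-6.0000, 0).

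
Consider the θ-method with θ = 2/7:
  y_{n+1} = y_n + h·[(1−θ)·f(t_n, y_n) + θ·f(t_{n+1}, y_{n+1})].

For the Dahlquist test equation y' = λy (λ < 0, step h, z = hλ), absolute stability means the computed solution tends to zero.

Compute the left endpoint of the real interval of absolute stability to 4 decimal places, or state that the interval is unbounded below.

On y'=λy, z=hλ:
  y_{n+1} = y_n + z·[5/7·y_n + 2/7·y_{n+1}] ⇒ (1 − 2/7z)y_{n+1} = (1 + 5/7z)y_n
  so R(z) = (1 + 5/7z)/(1 − 2/7z).

Solve |R(x)|<1 on ℝ⁻.
x=-0.68: |R|=0.4306
R=−1: 1+5/7x = −1+2/7x ⇒ -3/7x=2 ⇒ x=2/(-3/7)=-4.6667
Confirm numerically:
  x=-3.957: |R|=0.85725 <1
  x=-3.849: |R|=0.83311 <1
  x=-3.491: |R|=0.74775 <1
  x=-2.824: |R|=0.56293 <1
  x=-5.190: |R|=1.09033 >1
  x=-5.021: |R|=1.06238 >1
  x=-4.722: |R|=1.01009 >1
Stable set (-4.6667, 0).

left endpoint -4.6667.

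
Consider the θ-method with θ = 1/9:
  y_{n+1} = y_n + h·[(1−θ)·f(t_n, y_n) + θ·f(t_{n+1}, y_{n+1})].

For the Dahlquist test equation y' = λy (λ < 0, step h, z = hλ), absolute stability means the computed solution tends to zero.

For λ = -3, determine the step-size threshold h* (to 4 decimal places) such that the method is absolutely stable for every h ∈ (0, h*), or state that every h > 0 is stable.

(-2.5714,0); λ=-3 ⇒ h* = (18/7)/3 = 0.8571.

Set f=λy, z=hλ:
  y_{n+1} = y_n + z·[8/9·y_n + 1/9·y_{n+1}] ⇒ (1 − 1/9z)y_{n+1} = (1 + 8/9z)y_n
  ⇒ R(z) = (1 + 8/9z)/(1 − 1/9z).

Need |R(x)|<1, x<0.
x=-0.91: |R|=0.1736
R=−1: 1+8/9x = −1+1/9x ⇒ -7/9x=2 ⇒ x=2/(-7/9)=-2.5714
Confirm numerically:
  x=-1.867: |R|=0.54624 <1
  x=-1.807: |R|=0.50486 <1
  x=-1.070: |R|=0.04369 <1
  x=-3.017: |R|=1.25955 >1
  x=-2.995: |R|=1.24719 >1
  x=-2.817: |R|=1.14547 >1
Stable set (-2.5714, 0).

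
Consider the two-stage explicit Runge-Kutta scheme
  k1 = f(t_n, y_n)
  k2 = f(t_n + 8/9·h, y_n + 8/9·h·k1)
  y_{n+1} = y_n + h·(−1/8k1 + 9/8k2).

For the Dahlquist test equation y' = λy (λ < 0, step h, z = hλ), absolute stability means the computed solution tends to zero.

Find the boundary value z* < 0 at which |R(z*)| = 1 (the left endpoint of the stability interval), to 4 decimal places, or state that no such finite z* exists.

left endpoint -1.0000.

On y'=λy, z=hλ:
  k1=λy_n ⇒ h·k1=z·y_n;  k2=λ(1+8/9z)y_n ⇒ h·k2=z(1+8/9z)y_n
  y_{n+1}/y_n = 1 − 1/8z + 9/8z(1+8/9z) = 1 + z + z²
  ⇒ R(z) = 1 + z + z².

Boundary: |R(x)|=1, x<0.
x=-1.3: |R|=1.3900
R=1: x+1x²=0 ⇒ x=−1=-1.0000; min R=1−1/(4·1)=0.7500>−1
Confirm numerically:
  x=-0.968: |R|=0.96902 <1
  x=-0.795: |R|=0.83703 <1
  x=-0.535: |R|=0.75123 <1
  x=-1.218: |R|=1.26552 >1
  x=-1.152: |R|=1.17510 >1
  x=-1.031: |R|=1.03196 >1
Stable set (-1.0000, 0).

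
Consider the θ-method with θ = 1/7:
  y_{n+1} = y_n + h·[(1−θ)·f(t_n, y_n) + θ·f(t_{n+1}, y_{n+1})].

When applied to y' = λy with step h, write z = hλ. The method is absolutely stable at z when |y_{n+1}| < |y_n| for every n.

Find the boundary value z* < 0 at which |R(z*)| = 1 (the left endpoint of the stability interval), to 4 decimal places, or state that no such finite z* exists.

left endpoint -2.8000.

On y'=λy, z=hλ:
  y_{n+1} = y_n + z·[6/7·y_n + 1/7·y_{n+1}] ⇒ (1 − 1/7z)y_{n+1} = (1 + 6/7z)y_n
  ⇒ R(z) = (1 + 6/7z)/(1 − 1/7z).

Find x<0 with |R(x)|<1.
x=-1.51: |R|=0.2421
R=−1: 1+6/7x = −1+1/7x ⇒ -5/7x=2 ⇒ x=2/(-5/7)=-2.8000
Confirm numerically:
  x=-2.484: |R|=0.83340 <1
  x=-2.318: |R|=0.74136 <1
  x=-2.022: |R|=0.56883 <1
  x=-3.182: |R|=1.18759 >1
  x=-2.989: |R|=1.09460 >1
  x=-2.938: |R|=1.06943 >1
Stable set (-2.8000, 0).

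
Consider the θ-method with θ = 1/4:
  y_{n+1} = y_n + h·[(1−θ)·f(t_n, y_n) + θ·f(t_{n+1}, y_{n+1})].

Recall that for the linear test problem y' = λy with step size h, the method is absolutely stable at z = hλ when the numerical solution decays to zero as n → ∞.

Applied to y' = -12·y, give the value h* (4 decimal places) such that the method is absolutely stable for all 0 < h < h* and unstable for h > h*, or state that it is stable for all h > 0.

Set f=λy, z=hλ:
  y_{n+1} = y_n + z·[3/4·y_n + 1/4·y_{n+1}] ⇒ (1 − 1/4z)y_{n+1} = (1 + 3/4z)y_n
  R(z) = (1 + 3/4z)/(1 − 1/4z).

Need |R(x)|<1, x<0.
x=-1.7: |R|=0.1930
R=−1: 1+3/4x = −1+1/4x ⇒ -1/2x=2 ⇒ x=2/(-1/2)=-4.0000
Confirm numerically:
  x=-2.614: |R|=0.58089 <1
  x=-2.260: |R|=0.44409 <1
  x=-2.162: |R|=0.40344 <1
  x=-2.002: |R|=0.33422 <1
  x=-4.431: |R|=1.10224 >1
  x=-4.294: |R|=1.07089 >1
  x=-4.118: |R|=1.02907 >1
Interval (-4.0000, 0).

(-4.0000,0); λ=-12 ⇒ h* = (4)/12 = 0.3333.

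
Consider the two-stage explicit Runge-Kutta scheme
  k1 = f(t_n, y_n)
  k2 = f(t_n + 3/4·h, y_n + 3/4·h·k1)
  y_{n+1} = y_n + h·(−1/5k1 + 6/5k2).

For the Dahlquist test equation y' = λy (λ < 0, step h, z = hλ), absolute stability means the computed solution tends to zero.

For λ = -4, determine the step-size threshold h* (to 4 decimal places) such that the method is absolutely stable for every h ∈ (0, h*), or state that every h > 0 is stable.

(-1.1111,0); λ=-4 ⇒ h* = (10/9)/4 = 0.2778.

Set f=λy, z=hλ:
  k1=λy_n ⇒ h·k1=z·y_n;  k2=λ(1+3/4z)y_n ⇒ h·k2=z(1+3/4z)y_n
  y_{n+1}/y_n = 1 − 1/5z + 6/5z(1+3/4z) = 1 + z + 9/10z²
  Hence R(z) = 1 + z + 9/10z².

Boundary: |R(x)|=1, x<0.
x=-1.67: |R|=1.8400
R=1: x+9/10x²=0 ⇒ x=−10/9=-1.1111; min R=1−1/(4·9/10)=0.7222>−1
Confirm numerically:
  x=-0.972: |R|=0.87831 <1
  x=-0.851: |R|=0.80078 <1
  x=-0.555: |R|=0.72222 <1
  x=-0.537: |R|=0.72253 <1
  x=-1.593: |R|=1.69088 >1
  x=-1.332: |R|=1.26480 >1
So |R|<1 on (-1.1111, 0).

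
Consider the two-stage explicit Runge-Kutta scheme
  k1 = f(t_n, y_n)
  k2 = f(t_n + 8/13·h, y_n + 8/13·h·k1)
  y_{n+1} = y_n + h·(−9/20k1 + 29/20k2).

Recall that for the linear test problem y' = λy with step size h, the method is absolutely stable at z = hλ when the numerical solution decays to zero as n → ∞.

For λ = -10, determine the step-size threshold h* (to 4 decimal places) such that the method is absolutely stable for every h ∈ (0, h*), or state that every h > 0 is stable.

(-1.1207,0); λ=-10 ⇒ h* = (65/58)/10 = 0.1121.

Set f=λy, z=hλ:
  k1=λy_n ⇒ h·k1=z·y_n;  k2=λ(1+8/13z)y_n ⇒ h·k2=z(1+8/13z)y_n
  y_{n+1}/y_n = 1 − 9/20z + 29/20z(1+8/13z) = 1 + z + 58/65z²
  so R(z) = 1 + z + 58/65z².

Find x<0 with |R(x)|<1.
x=-1.07: |R|=0.9516
R=1: x+58/65x²=0 ⇒ x=−65/58=-1.1207; min R=1−1/(4·58/65)=0.7198>−1
Confirm numerically:
  x=-0.690: |R|=0.73483 <1
  x=-0.589: |R|=0.72056 <1
  x=-0.581: |R|=0.72021 <1
  x=-1.589: |R|=1.66401 >1
  x=-1.493: |R|=1.49600 >1
  x=-1.214: |R|=1.10108 >1
Stable set (-1.1207, 0).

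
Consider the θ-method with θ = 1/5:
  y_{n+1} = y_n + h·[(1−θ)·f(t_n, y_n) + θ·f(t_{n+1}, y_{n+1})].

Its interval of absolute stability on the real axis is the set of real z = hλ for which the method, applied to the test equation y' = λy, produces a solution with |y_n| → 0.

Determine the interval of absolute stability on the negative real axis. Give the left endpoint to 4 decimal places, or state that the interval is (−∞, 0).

(-3.3333, 0).

Set f=λy, z=hλ:
  y_{n+1} = y_n + z·[4/5·y_n + 1/5·y_{n+1}] ⇒ (1 − 1/5z)y_{n+1} = (1 + 4/5z)y_n
  ⇒ R(z) = (1 + 4/5z)/(1 − 1/5z).

Solve |R(x)|<1 on ℝ⁻.
x=-0.5: |R|=0.5455
R=−1: 1+4/5x = −1+1/5x ⇒ -3/5x=2 ⇒ x=2/(-3/5)=-3.3333
Confirm numerically:
  x=-3.113: |R|=0.91853 <1
  x=-2.971: |R|=0.86363 <1
  x=-1.673: |R|=0.25356 <1
  x=-1.435: |R|=0.11500 <1
  x=-3.670: |R|=1.11649 >1
  x=-3.374: |R|=1.01457 >1
Interval (-3.3333, 0).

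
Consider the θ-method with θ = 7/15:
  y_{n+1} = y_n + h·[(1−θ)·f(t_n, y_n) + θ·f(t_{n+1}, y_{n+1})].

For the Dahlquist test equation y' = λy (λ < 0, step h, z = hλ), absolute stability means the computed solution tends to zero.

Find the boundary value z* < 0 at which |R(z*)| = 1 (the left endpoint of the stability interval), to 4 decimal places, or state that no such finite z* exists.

Test eqn y'=λy, z=hλ:
  y_{n+1} = y_n + z·[8/15·y_n + 7/15·y_{n+1}] ⇒ (1 − 7/15z)y_{n+1} = (1 + 8/15z)y_n
  so R(z) = (1 + 8/15z)/(1 − 7/15z).

Solve |R(x)|<1 on ℝ⁻.
x=-1.28: |R|=0.1987
R=−1: 1+8/15x = −1+7/15x ⇒ -1/15x=2 ⇒ x=2/(-1/15)=-30.0000
Confirm numerically:
  x=-28.843: |R|=0.99467 <1
  x=-28.294: |R|=0.99199 <1
  x=-25.302: |R|=0.97555 <1
  x=-16.198: |R|=0.89250 <1
  x=-30.516: |R|=1.00226 >1
  x=-30.328: |R|=1.00144 >1
Interval (-30.0000, 0).

z* = -30.0000.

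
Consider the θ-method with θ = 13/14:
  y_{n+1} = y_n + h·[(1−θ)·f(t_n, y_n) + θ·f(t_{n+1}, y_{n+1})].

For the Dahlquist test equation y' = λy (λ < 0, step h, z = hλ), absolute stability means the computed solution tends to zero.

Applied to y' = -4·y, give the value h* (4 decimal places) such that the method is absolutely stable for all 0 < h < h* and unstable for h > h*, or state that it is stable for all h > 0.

unbounded; (−∞, 0). Any h>0 works for λ=-4.

With y'=λy (z=hλ):
  y_{n+1} = y_n + z·[1/14·y_n + 13/14·y_{n+1}] ⇒ (1 − 13/14z)y_{n+1} = (1 + 1/14z)y_n
  R(z) = (1 + 1/14z)/(1 − 13/14z).

Boundary: |R(x)|=1, x<0.
x=-0.38: |R|=0.7191
x=-2: |R|=0.3000
x=-10: |R|=0.0278
x=-100: |R|=0.0654
θ=13/14≥1/2 ⇒ |1+1/14x|<|1−13/14x| ∀x<0 ⇒ interval (−∞,0).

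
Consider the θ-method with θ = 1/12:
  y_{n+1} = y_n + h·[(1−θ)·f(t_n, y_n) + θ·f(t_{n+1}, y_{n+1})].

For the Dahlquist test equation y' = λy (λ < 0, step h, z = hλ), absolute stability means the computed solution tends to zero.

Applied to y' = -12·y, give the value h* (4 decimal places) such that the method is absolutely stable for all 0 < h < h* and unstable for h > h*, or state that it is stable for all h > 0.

(-2.4000,0); λ=-12 ⇒ h* = (12/5)/12 = 0.2000.

With y'=λy (z=hλ):
  y_{n+1} = y_n + z·[11/12·y_n + 1/12·y_{n+1}] ⇒ (1 − 1/12z)y_{n+1} = (1 + 11/12z)y_n
  ⇒ R(z) = (1 + 11/12z)/(1 − 1/12z).

Find x<0 with |R(x)|<1.
x=-0.57: |R|=0.4558
R=−1: 1+11/12x = −1+1/12x ⇒ -5/6x=2 ⇒ x=2/(-5/6)=-2.4000
Confirm numerically:
  x=-1.861: |R|=0.61114 <1
  x=-1.696: |R|=0.48598 <1
  x=-1.626: |R|=0.43197 <1
  x=-1.297: |R|=0.17049 <1
  x=-2.937: |R|=1.35951 >1
  x=-2.781: |R|=1.25776 >1
Stable set (-2.4000, 0).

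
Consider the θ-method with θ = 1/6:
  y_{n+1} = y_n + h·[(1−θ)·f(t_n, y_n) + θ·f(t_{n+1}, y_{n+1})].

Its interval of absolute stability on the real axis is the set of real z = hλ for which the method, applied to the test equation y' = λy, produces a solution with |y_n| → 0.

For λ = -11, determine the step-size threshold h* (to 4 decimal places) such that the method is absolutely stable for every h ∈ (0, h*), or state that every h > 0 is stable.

With y'=λy (z=hλ):
  y_{n+1} = y_n + z·[5/6·y_n + 1/6·y_{n+1}] ⇒ (1 − 1/6z)y_{n+1} = (1 + 5/6z)y_n
  Hence R(z) = (1 + 5/6z)/(1 − 1/6z).

Boundary: |R(x)|=1, x<0.
x=-1.51: |R|=0.2064
R=−1: 1+5/6x = −1+1/6x ⇒ -2/3x=2 ⇒ x=2/(-2/3)=-3.0000
Confirm numerically:
  x=-2.484: |R|=0.75672 <1
  x=-1.972: |R|=0.48419 <1
  x=-1.881: |R|=0.43205 <1
  x=-3.545: |R|=1.22839 >1
  x=-3.381: |R|=1.16246 >1
Interval (-3.0000, 0).

(-3.0000,0); λ=-11 ⇒ h* = (3)/11 = 0.2727.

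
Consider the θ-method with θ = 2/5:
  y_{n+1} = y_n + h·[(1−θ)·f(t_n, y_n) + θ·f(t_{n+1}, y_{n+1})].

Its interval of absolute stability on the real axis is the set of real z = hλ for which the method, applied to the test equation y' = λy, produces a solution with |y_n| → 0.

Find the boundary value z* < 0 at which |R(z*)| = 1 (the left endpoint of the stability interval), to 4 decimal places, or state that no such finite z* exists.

Test eqn y'=λy, z=hλ:
  y_{n+1} = y_n + z·[3/5·y_n + 2/5·y_{n+1}] ⇒ (1 − 2/5z)y_{n+1} = (1 + 3/5z)y_n
  Hence R(z) = (1 + 3/5z)/(1 − 2/5z).

Find x<0 with |R(x)|<1.
x=-1.06: |R|=0.2556
R=−1: 1+3/5x = −1+2/5x ⇒ -1/5x=2 ⇒ x=2/(-1/5)=-10.0000
Confirm numerically:
  x=-9.938: |R|=0.99751 <1
  x=-8.657: |R|=0.93981 <1
  x=-8.446: |R|=0.92902 <1
  x=-6.558: |R|=0.81000 <1
  x=-10.539: |R|=1.02067 >1
  x=-10.274: |R|=1.01072 >1
Stable set (-10.0000, 0).

z* = -10.0000.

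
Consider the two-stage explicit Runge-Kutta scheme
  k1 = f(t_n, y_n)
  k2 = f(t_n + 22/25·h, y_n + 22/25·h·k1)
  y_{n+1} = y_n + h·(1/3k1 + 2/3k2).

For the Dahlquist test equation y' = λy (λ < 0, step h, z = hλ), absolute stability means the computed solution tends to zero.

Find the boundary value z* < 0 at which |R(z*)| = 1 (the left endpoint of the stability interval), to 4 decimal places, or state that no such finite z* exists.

Test eqn y'=λy, z=hλ:
  k1=λy_n ⇒ h·k1=z·y_n;  k2=λ(1+22/25z)y_n ⇒ h·k2=z(1+22/25z)y_n
  y_{n+1}/y_n = 1 + 1/3z + 2/3z(1+22/25z) = 1 + z + 44/75z²
  R(z) = 1 + z + 44/75z².

Need |R(x)|<1, x<0.
x=-1.02: |R|=0.5904
R=1: x+44/75x²=0 ⇒ x=−75/44=-1.7045; min R=1−1/(4·44/75)=0.5739>−1
Confirm numerically:
  x=-1.680: |R|=0.97581 <1
  x=-1.603: |R|=0.90450 <1
  x=-1.227: |R|=0.65624 <1
  x=-2.113: |R|=1.50633 >1
  x=-2.006: |R|=1.35477 >1
  x=-1.961: |R|=1.29504 >1
Stable set (-1.7045, 0).

z* = -1.7045.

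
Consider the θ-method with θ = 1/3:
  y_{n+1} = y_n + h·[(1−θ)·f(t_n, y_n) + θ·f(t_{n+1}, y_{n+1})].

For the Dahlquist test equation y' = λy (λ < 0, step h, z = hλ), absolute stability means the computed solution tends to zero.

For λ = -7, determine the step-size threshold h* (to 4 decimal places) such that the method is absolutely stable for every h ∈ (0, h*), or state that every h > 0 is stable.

(-6.0000,0); λ=-7 ⇒ h* = (6)/7 = 0.8571.

On y'=λy, z=hλ:
  y_{n+1} = y_n + z·[2/3·y_n + 1/3·y_{n+1}] ⇒ (1 − 1/3z)y_{n+1} = (1 + 2/3z)y_n
  Hence R(z) = (1 + 2/3z)/(1 − 1/3z).

Find x<0 with |R(x)|<1.
x=-1.74: |R|=0.1013
R=−1: 1+2/3x = −1+1/3x ⇒ -1/3x=2 ⇒ x=2/(-1/3)=-6.0000
Confirm numerically:
  x=-5.674: |R|=0.96242 <1
  x=-3.718: |R|=0.66032 <1
  x=-3.384: |R|=0.59023 <1
  x=-3.107: |R|=0.52628 <1
  x=-6.407: |R|=1.04327 >1
  x=-6.163: |R|=1.01779 >1
Stable set (-6.0000, 0).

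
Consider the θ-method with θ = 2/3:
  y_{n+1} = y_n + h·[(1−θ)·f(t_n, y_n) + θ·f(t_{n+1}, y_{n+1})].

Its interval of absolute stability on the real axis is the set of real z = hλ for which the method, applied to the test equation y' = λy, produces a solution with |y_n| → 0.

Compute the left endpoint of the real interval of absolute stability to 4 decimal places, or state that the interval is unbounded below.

Test eqn y'=λy, z=hλ:
  y_{n+1} = y_n + z·[1/3·y_n + 2/3·y_{n+1}] ⇒ (1 − 2/3z)y_{n+1} = (1 + 1/3z)y_n
  R(z) = (1 + 1/3z)/(1 − 2/3z).

Boundary: |R(x)|=1, x<0.
x=-1.48: |R|=0.2550
x=-2: |R|=0.1429
x=-10: |R|=0.3043
x=-100: |R|=0.4778
θ=2/3≥1/2 ⇒ |1+1/3x|<|1−2/3x| ∀x<0 ⇒ unbounded interval.

unbounded; (−∞, 0).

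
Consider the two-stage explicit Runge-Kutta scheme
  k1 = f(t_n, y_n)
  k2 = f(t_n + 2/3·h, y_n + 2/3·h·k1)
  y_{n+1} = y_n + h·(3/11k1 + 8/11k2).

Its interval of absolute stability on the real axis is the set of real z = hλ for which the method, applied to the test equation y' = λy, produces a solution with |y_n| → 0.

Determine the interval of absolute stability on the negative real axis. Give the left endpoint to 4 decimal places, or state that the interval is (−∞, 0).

(-2.0625, 0).

Set f=λy, z=hλ:
  k1=λy_n ⇒ h·k1=z·y_n;  k2=λ(1+2/3z)y_n ⇒ h·k2=z(1+2/3z)y_n
  y_{n+1}/y_n = 1 + 3/11z + 8/11z(1+2/3z) = 1 + z + 16/33z²
  so R(z) = 1 + z + 16/33z².

Boundary: |R(x)|=1, x<0.
x=-0.76: |R|=0.5200
R=1: x+16/33x²=0 ⇒ x=−33/16=-2.0625; min R=1−1/(4·16/33)=0.4844>−1
Confirm numerically:
  x=-1.916: |R|=0.86391 <1
  x=-1.358: |R|=0.53614 <1
  x=-1.120: |R|=0.48819 <1
  x=-0.938: |R|=0.48859 <1
  x=-2.633: |R|=1.72830 >1
  x=-2.570: |R|=1.63238 >1
  x=-2.155: |R|=1.09665 >1
Interval (-2.0625, 0).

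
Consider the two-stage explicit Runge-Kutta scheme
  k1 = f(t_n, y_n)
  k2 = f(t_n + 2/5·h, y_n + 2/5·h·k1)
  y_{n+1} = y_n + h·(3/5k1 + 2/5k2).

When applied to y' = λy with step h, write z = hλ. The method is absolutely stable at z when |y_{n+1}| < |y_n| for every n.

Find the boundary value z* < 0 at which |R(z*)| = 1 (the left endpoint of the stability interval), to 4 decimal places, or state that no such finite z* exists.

Test eqn y'=λy, z=hλ:
  k1=λy_n ⇒ h·k1=z·y_n;  k2=λ(1+2/5z)y_n ⇒ h·k2=z(1+2/5z)y_n
  y_{n+1}/y_n = 1 + 3/5z + 2/5z(1+2/5z) = 1 + z + 4/25z²
  ⇒ R(z) = 1 + z + 4/25z².

Boundary: |R(x)|=1, x<0.
x=-0.87: |R|=0.2511
R=1: x+4/25x²=0 ⇒ x=−25/4=-6.2500; min R=1−1/(4·4/25)=-0.5625>−1
Confirm numerically:
  x=-4.656: |R|=0.18747 <1
  x=-4.652: |R|=0.18942 <1
  x=-4.182: |R|=0.38374 <1
  x=-2.587: |R|=0.51619 <1
  x=-6.720: |R|=1.50534 >1
  x=-6.512: |R|=1.27298 >1
Stable set (-6.2500, 0).

left endpoint -6.2500.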